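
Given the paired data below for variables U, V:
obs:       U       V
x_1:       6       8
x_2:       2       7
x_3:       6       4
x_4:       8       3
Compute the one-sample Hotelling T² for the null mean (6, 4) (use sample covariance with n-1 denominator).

Step 1 — sample mean vector:
  mean(U) = (6 + 2 + 6 + 8) / 4 = 22/4 = 5.5
  mean(V) = (8 + 7 + 4 + 3) / 4 = 22/4 = 5.5
  x̄ = (5.5, 5.5),  deviation x̄ - mu_0 = (5.5, 5.5) - (6, 4) = (-0.5, 1.5).

Step 2 — sample covariance matrix, S[i,j] = (1/(n-1)) · Σ_k (x_{k,i} - mean_i) · (x_{k,j} - mean_j), divisor n-1 = 3:
  S[U,U] = ((0.5)·(0.5) + (-3.5)·(-3.5) + (0.5)·(0.5) + (2.5)·(2.5)) / 3 = 19/3 = 6.3333
  S[U,V] = ((0.5)·(2.5) + (-3.5)·(1.5) + (0.5)·(-1.5) + (2.5)·(-2.5)) / 3 = -11/3 = -3.6667
  S[V,V] = ((2.5)·(2.5) + (1.5)·(1.5) + (-1.5)·(-1.5) + (-2.5)·(-2.5)) / 3 = 17/3 = 5.6667
  S = [[6.3333, -3.6667],
 [-3.6667, 5.6667]].

Step 3 — invert S. det(S) = 6.3333·5.6667 - (-3.6667)² = 22.4444.
  S^{-1} = (1/det) · [[d, -b], [-b, a]] = [[0.2525, 0.1634],
 [0.1634, 0.2822]].

Step 4 — quadratic form (x̄ - mu_0)^T · S^{-1} · (x̄ - mu_0):
  S^{-1} · (x̄ - mu_0) = (0.1188, 0.3416),
  (x̄ - mu_0)^T · [...] = (-0.5)·(0.1188) + (1.5)·(0.3416) = 0.453.

Step 5 — scale by n: T² = 4 · 0.453 = 1.8119.

T² ≈ 1.8119


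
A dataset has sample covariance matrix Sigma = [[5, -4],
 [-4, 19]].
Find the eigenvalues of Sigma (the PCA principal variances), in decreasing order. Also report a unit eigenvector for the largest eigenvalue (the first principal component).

Step 1 — characteristic polynomial of 2×2 Sigma:
  det(Sigma - λI) = λ² - trace · λ + det = 0.
  trace = 5 + 19 = 24, det = 5·19 - (-4)² = 79.
Step 2 — discriminant:
  Δ = trace² - 4·det = 576 - 316 = 260.
Step 3 — eigenvalues:
  λ = (trace ± √Δ)/2 = (24 ± 16.1245)/2,
  λ_1 = 20.0623,  λ_2 = 3.9377.

Step 4 — unit eigenvector for λ_1: solve (Sigma - λ_1 I)v = 0. First row:
  (5 - 20.0623)·v_x + (-4)·v_y = 0, i.e. (-15.0623)·v_x + (-4)·v_y = 0,
  so v ∝ (b, λ_1 - a) = (-4, 15.0623); multiply by -1 so the first entry is positive: u = (4, -15.0623).
  ||u|| = √((4)² + (-15.0623)²) = √(242.8716) ≈ 15.5843,
  v_1 = u/||u|| ≈ (0.2567, -0.9665) (||v_1|| = 1).

λ_1 = 20.0623,  λ_2 = 3.9377;  v_1 ≈ (0.2567, -0.9665)


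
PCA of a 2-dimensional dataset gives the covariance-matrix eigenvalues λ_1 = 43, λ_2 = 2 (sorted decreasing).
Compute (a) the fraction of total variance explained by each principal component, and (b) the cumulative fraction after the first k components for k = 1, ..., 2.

Step 1 — total variance = trace(Sigma) = Σ λ_i = 43 + 2 = 45.

Step 2 — fraction explained by component i = λ_i / Σ λ:
  PC1: 43/45 = 0.9556
  PC2: 2/45 = 0.0444

Step 3 — cumulative fraction after k components = (λ_1 + ... + λ_k) / Σ λ:
  k = 1: 43/45 = 0.9556
  k = 2: (43 + 2)/45 = 45/45 = 1

Summary (fraction, with percent):

explained: PC1 0.9556 (95.56%), PC2 0.0444 (4.44%);  cumulative: 0.9556, 1


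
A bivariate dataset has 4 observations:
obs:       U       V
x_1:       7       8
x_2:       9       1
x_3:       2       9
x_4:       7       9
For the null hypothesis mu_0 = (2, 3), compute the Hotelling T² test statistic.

Step 1 — sample mean vector:
  mean(U) = (7 + 9 + 2 + 7) / 4 = 25/4 = 6.25
  mean(V) = (8 + 1 + 9 + 9) / 4 = 27/4 = 6.75
  x̄ = (6.25, 6.75),  deviation x̄ - mu_0 = (6.25, 6.75) - (2, 3) = (4.25, 3.75).

Step 2 — sample covariance matrix, S[i,j] = (1/(n-1)) · Σ_k (x_{k,i} - mean_i) · (x_{k,j} - mean_j), divisor n-1 = 3:
  S[U,U] = ((0.75)·(0.75) + (2.75)·(2.75) + (-4.25)·(-4.25) + (0.75)·(0.75)) / 3 = 26.75/3 = 8.9167
  S[U,V] = ((0.75)·(1.25) + (2.75)·(-5.75) + (-4.25)·(2.25) + (0.75)·(2.25)) / 3 = -22.75/3 = -7.5833
  S[V,V] = ((1.25)·(1.25) + (-5.75)·(-5.75) + (2.25)·(2.25) + (2.25)·(2.25)) / 3 = 44.75/3 = 14.9167
  S = [[8.9167, -7.5833],
 [-7.5833, 14.9167]].

Step 3 — invert S. det(S) = 8.9167·14.9167 - (-7.5833)² = 75.5.
  S^{-1} = (1/det) · [[d, -b], [-b, a]] = [[0.1976, 0.1004],
 [0.1004, 0.1181]].

Step 4 — quadratic form (x̄ - mu_0)^T · S^{-1} · (x̄ - mu_0):
  S^{-1} · (x̄ - mu_0) = (1.2163, 0.8698),
  (x̄ - mu_0)^T · [...] = (4.25)·(1.2163) + (3.75)·(0.8698) = 8.431.

Step 5 — scale by n: T² = 4 · 8.431 = 33.7241.

T² ≈ 33.7241


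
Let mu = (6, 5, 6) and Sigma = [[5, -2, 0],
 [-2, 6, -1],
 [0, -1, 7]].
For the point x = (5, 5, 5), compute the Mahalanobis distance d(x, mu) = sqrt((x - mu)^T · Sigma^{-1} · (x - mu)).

Step 1 — centre the observation: (x - mu) = (-1, 0, -1).

Step 2 — invert Sigma (cofactor / det for 3×3, or solve directly):
  Sigma^{-1} = [[0.2316, 0.0791, 0.0113],
 [0.0791, 0.1977, 0.0282],
 [0.0113, 0.0282, 0.1469]].

Step 3 — form the quadratic (x - mu)^T · Sigma^{-1} · (x - mu):
  Sigma^{-1} · (x - mu) = (-0.2429, -0.1073, -0.1582).
  (x - mu)^T · [Sigma^{-1} · (x - mu)] = (-1)·(-0.2429) + (0)·(-0.1073) + (-1)·(-0.1582) = 0.4011.

Step 4 — take square root: d = √(0.4011) ≈ 0.6333.

d(x, mu) = √(0.4011) ≈ 0.6333


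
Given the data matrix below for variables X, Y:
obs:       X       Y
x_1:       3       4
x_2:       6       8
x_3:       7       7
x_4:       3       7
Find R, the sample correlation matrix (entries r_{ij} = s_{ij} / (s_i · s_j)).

Step 1 — column means:
  mean(X) = (3 + 6 + 7 + 3) / 4 = 19/4 = 4.75
  mean(Y) = (4 + 8 + 7 + 7) / 4 = 26/4 = 6.5

Step 2 — sample variances and covariances s[i,j] = (1/(n-1)) · Σ_k (x_{k,i} - mean_i) · (x_{k,j} - mean_j), with n-1 = 3:
  s[X,X] = ((-1.75)·(-1.75) + (1.25)·(1.25) + (2.25)·(2.25) + (-1.75)·(-1.75)) / 3 = 12.75/3 = 4.25
  s[X,Y] = ((-1.75)·(-2.5) + (1.25)·(1.5) + (2.25)·(0.5) + (-1.75)·(0.5)) / 3 = 6.5/3 = 2.1667
  s[Y,Y] = ((-2.5)·(-2.5) + (1.5)·(1.5) + (0.5)·(0.5) + (0.5)·(0.5)) / 3 = 9/3 = 3
  Sample standard deviations s_i = √(s[i,i]):
  s(X) = √(4.25) = 2.0616
  s(Y) = √(3) = 1.7321

Step 3 — r_{ij} = s_{ij} / (s_i · s_j):
  r[X,X] = 1 (diagonal).
  r[X,Y] = 2.1667 / (2.0616 · 1.7321) = 2.1667 / 3.5707 = 0.6068
  r[Y,Y] = 1 (diagonal).

R is symmetric with unit diagonal. Assembling:

R = [[1, 0.6068],
 [0.6068, 1]]


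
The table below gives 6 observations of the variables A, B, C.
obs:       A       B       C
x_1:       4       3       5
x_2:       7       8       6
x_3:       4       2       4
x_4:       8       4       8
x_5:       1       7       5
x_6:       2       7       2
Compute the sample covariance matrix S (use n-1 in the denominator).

Step 1 — column means:
  mean(A) = (4 + 7 + 4 + 8 + 1 + 2) / 6 = 26/6 = 4.3333
  mean(B) = (3 + 8 + 2 + 4 + 7 + 7) / 6 = 31/6 = 5.1667
  mean(C) = (5 + 6 + 4 + 8 + 5 + 2) / 6 = 30/6 = 5

Step 2 — sample covariance S[i,j] = (1/(n-1)) · Σ_k (x_{k,i} - mean_i) · (x_{k,j} - mean_j), with n-1 = 5.
  S[A,A] = ((-0.3333)·(-0.3333) + (2.6667)·(2.6667) + (-0.3333)·(-0.3333) + (3.6667)·(3.6667) + (-3.3333)·(-3.3333) + (-2.3333)·(-2.3333)) / 5 = 37.3333/5 = 7.4667
  S[A,B] = ((-0.3333)·(-2.1667) + (2.6667)·(2.8333) + (-0.3333)·(-3.1667) + (3.6667)·(-1.1667) + (-3.3333)·(1.8333) + (-2.3333)·(1.8333)) / 5 = -5.3333/5 = -1.0667
  S[A,C] = ((-0.3333)·(0) + (2.6667)·(1) + (-0.3333)·(-1) + (3.6667)·(3) + (-3.3333)·(0) + (-2.3333)·(-3)) / 5 = 21/5 = 4.2
  S[B,B] = ((-2.1667)·(-2.1667) + (2.8333)·(2.8333) + (-3.1667)·(-3.1667) + (-1.1667)·(-1.1667) + (1.8333)·(1.8333) + (1.8333)·(1.8333)) / 5 = 30.8333/5 = 6.1667
  S[B,C] = ((-2.1667)·(0) + (2.8333)·(1) + (-3.1667)·(-1) + (-1.1667)·(3) + (1.8333)·(0) + (1.8333)·(-3)) / 5 = -3/5 = -0.6
  S[C,C] = ((0)·(0) + (1)·(1) + (-1)·(-1) + (3)·(3) + (0)·(0) + (-3)·(-3)) / 5 = 20/5 = 4

S is symmetric (S[j,i] = S[i,j]). Assembling:

S = [[7.4667, -1.0667, 4.2],
 [-1.0667, 6.1667, -0.6],
 [4.2, -0.6, 4]]


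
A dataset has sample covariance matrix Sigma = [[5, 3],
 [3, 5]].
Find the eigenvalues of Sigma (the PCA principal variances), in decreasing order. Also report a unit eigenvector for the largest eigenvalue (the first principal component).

Step 1 — characteristic polynomial of 2×2 Sigma:
  det(Sigma - λI) = λ² - trace · λ + det = 0.
  trace = 5 + 5 = 10, det = 5·5 - (3)² = 16.
Step 2 — discriminant:
  Δ = trace² - 4·det = 100 - 64 = 36.
Step 3 — eigenvalues:
  λ = (trace ± √Δ)/2 = (10 ± 6)/2,
  λ_1 = 8,  λ_2 = 2.

Step 4 — unit eigenvector for λ_1: solve (Sigma - λ_1 I)v = 0. First row:
  (5 - 8)·v_x + (3)·v_y = 0, i.e. (-3)·v_x + (3)·v_y = 0,
  so v ∝ (b, λ_1 - a) = (3, 3) = u.
  ||u|| = √((3)² + (3)²) = √(18) ≈ 4.2426,
  v_1 = u/||u|| ≈ (0.7071, 0.7071) (||v_1|| = 1).

λ_1 = 8,  λ_2 = 2;  v_1 ≈ (0.7071, 0.7071)


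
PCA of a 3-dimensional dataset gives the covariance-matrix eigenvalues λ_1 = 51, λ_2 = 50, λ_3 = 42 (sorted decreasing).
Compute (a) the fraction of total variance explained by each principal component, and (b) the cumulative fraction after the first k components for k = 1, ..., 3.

Step 1 — total variance = trace(Sigma) = Σ λ_i = 51 + 50 + 42 = 143.

Step 2 — fraction explained by component i = λ_i / Σ λ:
  PC1: 51/143 = 0.3566
  PC2: 50/143 = 0.3497
  PC3: 42/143 = 0.2937

Step 3 — cumulative fraction after k components = (λ_1 + ... + λ_k) / Σ λ:
  k = 1: 51/143 = 0.3566
  k = 2: (51 + 50)/143 = 101/143 = 0.7063
  k = 3: (51 + 50 + 42)/143 = 143/143 = 1

Summary (fraction, with percent):

explained: PC1 0.3566 (35.66%), PC2 0.3497 (34.97%), PC3 0.2937 (29.37%);  cumulative: 0.3566, 0.7063, 1


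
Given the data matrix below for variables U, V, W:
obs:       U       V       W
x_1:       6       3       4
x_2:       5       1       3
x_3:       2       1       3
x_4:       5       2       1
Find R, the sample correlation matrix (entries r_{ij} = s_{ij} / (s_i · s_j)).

Step 1 — column means:
  mean(U) = (6 + 5 + 2 + 5) / 4 = 18/4 = 4.5
  mean(V) = (3 + 1 + 1 + 2) / 4 = 7/4 = 1.75
  mean(W) = (4 + 3 + 3 + 1) / 4 = 11/4 = 2.75

Step 2 — sample variances and covariances s[i,j] = (1/(n-1)) · Σ_k (x_{k,i} - mean_i) · (x_{k,j} - mean_j), with n-1 = 3:
  s[U,U] = ((1.5)·(1.5) + (0.5)·(0.5) + (-2.5)·(-2.5) + (0.5)·(0.5)) / 3 = 9/3 = 3
  s[U,V] = ((1.5)·(1.25) + (0.5)·(-0.75) + (-2.5)·(-0.75) + (0.5)·(0.25)) / 3 = 3.5/3 = 1.1667
  s[U,W] = ((1.5)·(1.25) + (0.5)·(0.25) + (-2.5)·(0.25) + (0.5)·(-1.75)) / 3 = 0.5/3 = 0.1667
  s[V,V] = ((1.25)·(1.25) + (-0.75)·(-0.75) + (-0.75)·(-0.75) + (0.25)·(0.25)) / 3 = 2.75/3 = 0.9167
  s[V,W] = ((1.25)·(1.25) + (-0.75)·(0.25) + (-0.75)·(0.25) + (0.25)·(-1.75)) / 3 = 0.75/3 = 0.25
  s[W,W] = ((1.25)·(1.25) + (0.25)·(0.25) + (0.25)·(0.25) + (-1.75)·(-1.75)) / 3 = 4.75/3 = 1.5833
  Sample standard deviations s_i = √(s[i,i]):
  s(U) = √(3) = 1.7321
  s(V) = √(0.9167) = 0.9574
  s(W) = √(1.5833) = 1.2583

Step 3 — r_{ij} = s_{ij} / (s_i · s_j):
  r[U,U] = 1 (diagonal).
  r[U,V] = 1.1667 / (1.7321 · 0.9574) = 1.1667 / 1.6583 = 0.7035
  r[U,W] = 0.1667 / (1.7321 · 1.2583) = 0.1667 / 2.1794 = 0.0765
  r[V,V] = 1 (diagonal).
  r[V,W] = 0.25 / (0.9574 · 1.2583) = 0.25 / 1.2047 = 0.2075
  r[W,W] = 1 (diagonal).

R is symmetric with unit diagonal. Assembling:

R = [[1, 0.7035, 0.0765],
 [0.7035, 1, 0.2075],
 [0.0765, 0.2075, 1]]


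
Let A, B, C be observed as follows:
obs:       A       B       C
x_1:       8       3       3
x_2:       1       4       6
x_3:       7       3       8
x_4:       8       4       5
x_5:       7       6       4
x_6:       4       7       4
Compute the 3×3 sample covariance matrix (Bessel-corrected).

Step 1 — column means:
  mean(A) = (8 + 1 + 7 + 8 + 7 + 4) / 6 = 35/6 = 5.8333
  mean(B) = (3 + 4 + 3 + 4 + 6 + 7) / 6 = 27/6 = 4.5
  mean(C) = (3 + 6 + 8 + 5 + 4 + 4) / 6 = 30/6 = 5

Step 2 — sample covariance S[i,j] = (1/(n-1)) · Σ_k (x_{k,i} - mean_i) · (x_{k,j} - mean_j), with n-1 = 5.
  S[A,A] = ((2.1667)·(2.1667) + (-4.8333)·(-4.8333) + (1.1667)·(1.1667) + (2.1667)·(2.1667) + (1.1667)·(1.1667) + (-1.8333)·(-1.8333)) / 5 = 38.8333/5 = 7.7667
  S[A,B] = ((2.1667)·(-1.5) + (-4.8333)·(-0.5) + (1.1667)·(-1.5) + (2.1667)·(-0.5) + (1.1667)·(1.5) + (-1.8333)·(2.5)) / 5 = -6.5/5 = -1.3
  S[A,C] = ((2.1667)·(-2) + (-4.8333)·(1) + (1.1667)·(3) + (2.1667)·(0) + (1.1667)·(-1) + (-1.8333)·(-1)) / 5 = -5/5 = -1
  S[B,B] = ((-1.5)·(-1.5) + (-0.5)·(-0.5) + (-1.5)·(-1.5) + (-0.5)·(-0.5) + (1.5)·(1.5) + (2.5)·(2.5)) / 5 = 13.5/5 = 2.7
  S[B,C] = ((-1.5)·(-2) + (-0.5)·(1) + (-1.5)·(3) + (-0.5)·(0) + (1.5)·(-1) + (2.5)·(-1)) / 5 = -6/5 = -1.2
  S[C,C] = ((-2)·(-2) + (1)·(1) + (3)·(3) + (0)·(0) + (-1)·(-1) + (-1)·(-1)) / 5 = 16/5 = 3.2

S is symmetric (S[j,i] = S[i,j]). Assembling:

S = [[7.7667, -1.3, -1],
 [-1.3, 2.7, -1.2],
 [-1, -1.2, 3.2]]


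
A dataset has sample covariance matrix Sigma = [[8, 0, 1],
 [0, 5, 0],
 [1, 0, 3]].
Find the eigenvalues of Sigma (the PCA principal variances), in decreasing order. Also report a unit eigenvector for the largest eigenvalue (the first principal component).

Step 1 — characteristic polynomial p(λ) = det(λI - Sigma) = λ³ - tr·λ² + c_1·λ - det, where tr = trace, c_1 = sum of the principal 2×2 minors, det = det(Sigma):
  tr = 8 + 5 + 3 = 16,
  c_1 = (8·5 - (0)²) + (8·3 - (1)²) + (5·3 - (0)²) = 40 + 23 + 15 = 78,
  det = 8·(5·3 - (0)²) - (0)·((0)·3 - (0)·(1)) + (1)·((0)·(0) - 5·(1)) = 8·(15) - (0)·(0) + (1)·(-5) = 115.
  So p(λ) = λ³ - 16λ² + 78λ - 115.
Step 2 — look for an integer root (rational root theorem: any rational root is an integer divisor of 115). Testing λ = 5:
  p(5) = 125 - 400 + 390 - 115 = 0  ✓
  Dividing out (λ - 5): p(λ) = (λ - 5)(λ² - 11λ + 23).
Step 3 — remaining eigenvalues from the quadratic λ² - 11λ + 23 = 0:
  Δ = 11² - 4·23 = 121 - 92 = 29,  λ = (11 ± √29)/2 = (11 ± 5.3852)/2 ≈ 8.1926 or 2.8074.
  Sorted: λ_1 = 8.1926,  λ_2 = 5,  λ_3 = 2.8074  (check: sum = 16 = tr ✓).

Step 4 — unit eigenvector for λ_1 ≈ 8.1926: v spans the null space of (Sigma - λ_1 I), whose rows are
  r_1 = (-0.1926, 0, 1),  r_2 = (0, -3.1926, 0),  r_3 = (1, 0, -5.1926).
  v is orthogonal to every row, so take v ∝ r_1 × r_2 = ((0)·(0) - (1)·(-3.1926), (1)·(0) - (-0.1926)·(0), (-0.1926)·(-3.1926) - (0)·(0)) ≈ (3.1926, 0, 0.6148).
  Let u = (3.1926, 0, 0.6148).
  ||u|| = √((3.1926)² + (0)² + (0.6148)²) = √(10.5706) ≈ 3.2512,  v_1 = u/||u|| ≈ (0.982, 0, 0.1891) (||v_1|| = 1).

λ_1 = 8.1926,  λ_2 = 5,  λ_3 = 2.8074;  v_1 ≈ (0.982, 0, 0.1891)


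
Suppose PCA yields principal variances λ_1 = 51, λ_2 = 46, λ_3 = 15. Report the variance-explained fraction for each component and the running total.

Step 1 — total variance = trace(Sigma) = Σ λ_i = 51 + 46 + 15 = 112.

Step 2 — fraction explained by component i = λ_i / Σ λ:
  PC1: 51/112 = 0.4554
  PC2: 46/112 = 0.4107
  PC3: 15/112 = 0.1339

Step 3 — cumulative fraction after k components = (λ_1 + ... + λ_k) / Σ λ:
  k = 1: 51/112 = 0.4554
  k = 2: (51 + 46)/112 = 97/112 = 0.8661
  k = 3: (51 + 46 + 15)/112 = 112/112 = 1

Summary (fraction, with percent):

explained: PC1 0.4554 (45.54%), PC2 0.4107 (41.07%), PC3 0.1339 (13.39%);  cumulative: 0.4554, 0.8661, 1


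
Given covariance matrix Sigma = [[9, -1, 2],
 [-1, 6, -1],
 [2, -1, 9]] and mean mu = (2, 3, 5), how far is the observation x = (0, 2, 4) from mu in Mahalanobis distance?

Step 1 — centre the observation: (x - mu) = (-2, -1, -1).

Step 2 — invert Sigma (cofactor / det for 3×3, or solve directly):
  Sigma^{-1} = [[0.1183, 0.0156, -0.0246],
 [0.0156, 0.1719, 0.0156],
 [-0.0246, 0.0156, 0.1183]].

Step 3 — form the quadratic (x - mu)^T · Sigma^{-1} · (x - mu):
  Sigma^{-1} · (x - mu) = (-0.2277, -0.2187, -0.0848).
  (x - mu)^T · [Sigma^{-1} · (x - mu)] = (-2)·(-0.2277) + (-1)·(-0.2187) + (-1)·(-0.0848) = 0.7589.

Step 4 — take square root: d = √(0.7589) ≈ 0.8712.

d(x, mu) = √(0.7589) ≈ 0.8712


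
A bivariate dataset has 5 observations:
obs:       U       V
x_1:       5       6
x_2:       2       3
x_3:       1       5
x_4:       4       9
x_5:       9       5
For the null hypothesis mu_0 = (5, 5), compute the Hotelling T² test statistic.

Step 1 — sample mean vector:
  mean(U) = (5 + 2 + 1 + 4 + 9) / 5 = 21/5 = 4.2
  mean(V) = (6 + 3 + 5 + 9 + 5) / 5 = 28/5 = 5.6
  x̄ = (4.2, 5.6),  deviation x̄ - mu_0 = (4.2, 5.6) - (5, 5) = (-0.8, 0.6).

Step 2 — sample covariance matrix, S[i,j] = (1/(n-1)) · Σ_k (x_{k,i} - mean_i) · (x_{k,j} - mean_j), divisor n-1 = 4:
  S[U,U] = ((0.8)·(0.8) + (-2.2)·(-2.2) + (-3.2)·(-3.2) + (-0.2)·(-0.2) + (4.8)·(4.8)) / 4 = 38.8/4 = 9.7
  S[U,V] = ((0.8)·(0.4) + (-2.2)·(-2.6) + (-3.2)·(-0.6) + (-0.2)·(3.4) + (4.8)·(-0.6)) / 4 = 4.4/4 = 1.1
  S[V,V] = ((0.4)·(0.4) + (-2.6)·(-2.6) + (-0.6)·(-0.6) + (3.4)·(3.4) + (-0.6)·(-0.6)) / 4 = 19.2/4 = 4.8
  S = [[9.7, 1.1],
 [1.1, 4.8]].

Step 3 — invert S. det(S) = 9.7·4.8 - (1.1)² = 45.35.
  S^{-1} = (1/det) · [[d, -b], [-b, a]] = [[0.1058, -0.0243],
 [-0.0243, 0.2139]].

Step 4 — quadratic form (x̄ - mu_0)^T · S^{-1} · (x̄ - mu_0):
  S^{-1} · (x̄ - mu_0) = (-0.0992, 0.1477),
  (x̄ - mu_0)^T · [...] = (-0.8)·(-0.0992) + (0.6)·(0.1477) = 0.168.

Step 5 — scale by n: T² = 5 · 0.168 = 0.8401.

T² ≈ 0.8401


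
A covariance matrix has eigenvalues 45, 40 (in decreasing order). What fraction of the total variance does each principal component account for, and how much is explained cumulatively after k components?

Step 1 — total variance = trace(Sigma) = Σ λ_i = 45 + 40 = 85.

Step 2 — fraction explained by component i = λ_i / Σ λ:
  PC1: 45/85 = 0.5294
  PC2: 40/85 = 0.4706

Step 3 — cumulative fraction after k components = (λ_1 + ... + λ_k) / Σ λ:
  k = 1: 45/85 = 0.5294
  k = 2: (45 + 40)/85 = 85/85 = 1

Summary (fraction, with percent):

explained: PC1 0.5294 (52.94%), PC2 0.4706 (47.06%);  cumulative: 0.5294, 1


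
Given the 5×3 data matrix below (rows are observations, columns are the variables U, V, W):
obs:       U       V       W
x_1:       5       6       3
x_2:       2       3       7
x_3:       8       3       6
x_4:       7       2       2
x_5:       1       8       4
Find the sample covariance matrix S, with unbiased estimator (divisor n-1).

Step 1 — column means:
  mean(U) = (5 + 2 + 8 + 7 + 1) / 5 = 23/5 = 4.6
  mean(V) = (6 + 3 + 3 + 2 + 8) / 5 = 22/5 = 4.4
  mean(W) = (3 + 7 + 6 + 2 + 4) / 5 = 22/5 = 4.4

Step 2 — sample covariance S[i,j] = (1/(n-1)) · Σ_k (x_{k,i} - mean_i) · (x_{k,j} - mean_j), with n-1 = 4.
  S[U,U] = ((0.4)·(0.4) + (-2.6)·(-2.6) + (3.4)·(3.4) + (2.4)·(2.4) + (-3.6)·(-3.6)) / 4 = 37.2/4 = 9.3
  S[U,V] = ((0.4)·(1.6) + (-2.6)·(-1.4) + (3.4)·(-1.4) + (2.4)·(-2.4) + (-3.6)·(3.6)) / 4 = -19.2/4 = -4.8
  S[U,W] = ((0.4)·(-1.4) + (-2.6)·(2.6) + (3.4)·(1.6) + (2.4)·(-2.4) + (-3.6)·(-0.4)) / 4 = -6.2/4 = -1.55
  S[V,V] = ((1.6)·(1.6) + (-1.4)·(-1.4) + (-1.4)·(-1.4) + (-2.4)·(-2.4) + (3.6)·(3.6)) / 4 = 25.2/4 = 6.3
  S[V,W] = ((1.6)·(-1.4) + (-1.4)·(2.6) + (-1.4)·(1.6) + (-2.4)·(-2.4) + (3.6)·(-0.4)) / 4 = -3.8/4 = -0.95
  S[W,W] = ((-1.4)·(-1.4) + (2.6)·(2.6) + (1.6)·(1.6) + (-2.4)·(-2.4) + (-0.4)·(-0.4)) / 4 = 17.2/4 = 4.3

S is symmetric (S[j,i] = S[i,j]). Assembling:

S = [[9.3, -4.8, -1.55],
 [-4.8, 6.3, -0.95],
 [-1.55, -0.95, 4.3]]


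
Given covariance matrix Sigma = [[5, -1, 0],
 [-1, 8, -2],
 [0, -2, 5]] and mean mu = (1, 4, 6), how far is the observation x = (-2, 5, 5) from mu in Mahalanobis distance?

Step 1 — centre the observation: (x - mu) = (-3, 1, -1).

Step 2 — invert Sigma (cofactor / det for 3×3, or solve directly):
  Sigma^{-1} = [[0.2057, 0.0286, 0.0114],
 [0.0286, 0.1429, 0.0571],
 [0.0114, 0.0571, 0.2229]].

Step 3 — form the quadratic (x - mu)^T · Sigma^{-1} · (x - mu):
  Sigma^{-1} · (x - mu) = (-0.6, 0, -0.2).
  (x - mu)^T · [Sigma^{-1} · (x - mu)] = (-3)·(-0.6) + (1)·(0) + (-1)·(-0.2) = 2.

Step 4 — take square root: d = √(2) ≈ 1.4142.

d(x, mu) = √(2) ≈ 1.4142


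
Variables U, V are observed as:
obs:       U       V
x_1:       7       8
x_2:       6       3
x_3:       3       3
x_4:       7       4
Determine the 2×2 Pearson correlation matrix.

Step 1 — column means:
  mean(U) = (7 + 6 + 3 + 7) / 4 = 23/4 = 5.75
  mean(V) = (8 + 3 + 3 + 4) / 4 = 18/4 = 4.5

Step 2 — sample variances and covariances s[i,j] = (1/(n-1)) · Σ_k (x_{k,i} - mean_i) · (x_{k,j} - mean_j), with n-1 = 3:
  s[U,U] = ((1.25)·(1.25) + (0.25)·(0.25) + (-2.75)·(-2.75) + (1.25)·(1.25)) / 3 = 10.75/3 = 3.5833
  s[U,V] = ((1.25)·(3.5) + (0.25)·(-1.5) + (-2.75)·(-1.5) + (1.25)·(-0.5)) / 3 = 7.5/3 = 2.5
  s[V,V] = ((3.5)·(3.5) + (-1.5)·(-1.5) + (-1.5)·(-1.5) + (-0.5)·(-0.5)) / 3 = 17/3 = 5.6667
  Sample standard deviations s_i = √(s[i,i]):
  s(U) = √(3.5833) = 1.893
  s(V) = √(5.6667) = 2.3805

Step 3 — r_{ij} = s_{ij} / (s_i · s_j):
  r[U,U] = 1 (diagonal).
  r[U,V] = 2.5 / (1.893 · 2.3805) = 2.5 / 4.5062 = 0.5548
  r[V,V] = 1 (diagonal).

R is symmetric with unit diagonal. Assembling:

R = [[1, 0.5548],
 [0.5548, 1]]


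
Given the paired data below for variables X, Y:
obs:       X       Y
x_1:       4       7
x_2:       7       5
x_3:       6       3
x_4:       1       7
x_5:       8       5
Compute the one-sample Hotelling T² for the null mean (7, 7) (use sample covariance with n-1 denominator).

Step 1 — sample mean vector:
  mean(X) = (4 + 7 + 6 + 1 + 8) / 5 = 26/5 = 5.2
  mean(Y) = (7 + 5 + 3 + 7 + 5) / 5 = 27/5 = 5.4
  x̄ = (5.2, 5.4),  deviation x̄ - mu_0 = (5.2, 5.4) - (7, 7) = (-1.8, -1.6).

Step 2 — sample covariance matrix, S[i,j] = (1/(n-1)) · Σ_k (x_{k,i} - mean_i) · (x_{k,j} - mean_j), divisor n-1 = 4:
  S[X,X] = ((-1.2)·(-1.2) + (1.8)·(1.8) + (0.8)·(0.8) + (-4.2)·(-4.2) + (2.8)·(2.8)) / 4 = 30.8/4 = 7.7
  S[X,Y] = ((-1.2)·(1.6) + (1.8)·(-0.4) + (0.8)·(-2.4) + (-4.2)·(1.6) + (2.8)·(-0.4)) / 4 = -12.4/4 = -3.1
  S[Y,Y] = ((1.6)·(1.6) + (-0.4)·(-0.4) + (-2.4)·(-2.4) + (1.6)·(1.6) + (-0.4)·(-0.4)) / 4 = 11.2/4 = 2.8
  S = [[7.7, -3.1],
 [-3.1, 2.8]].

Step 3 — invert S. det(S) = 7.7·2.8 - (-3.1)² = 11.95.
  S^{-1} = (1/det) · [[d, -b], [-b, a]] = [[0.2343, 0.2594],
 [0.2594, 0.6444]].

Step 4 — quadratic form (x̄ - mu_0)^T · S^{-1} · (x̄ - mu_0):
  S^{-1} · (x̄ - mu_0) = (-0.8368, -1.4979),
  (x̄ - mu_0)^T · [...] = (-1.8)·(-0.8368) + (-1.6)·(-1.4979) = 3.9029.

Step 5 — scale by n: T² = 5 · 3.9029 = 19.5146.

T² ≈ 19.5146


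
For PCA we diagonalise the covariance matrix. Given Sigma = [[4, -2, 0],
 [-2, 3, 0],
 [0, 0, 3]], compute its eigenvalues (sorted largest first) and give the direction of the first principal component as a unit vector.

Step 1 — characteristic polynomial p(λ) = det(λI - Sigma) = λ³ - tr·λ² + c_1·λ - det, where tr = trace, c_1 = sum of the principal 2×2 minors, det = det(Sigma):
  tr = 4 + 3 + 3 = 10,
  c_1 = (4·3 - (-2)²) + (4·3 - (0)²) + (3·3 - (0)²) = 8 + 12 + 9 = 29,
  det = 4·(3·3 - (0)²) - (-2)·((-2)·3 - (0)·(0)) + (0)·((-2)·(0) - 3·(0)) = 4·(9) - (-2)·(-6) + (0)·(0) = 24.
  So p(λ) = λ³ - 10λ² + 29λ - 24.
Step 2 — look for an integer root (rational root theorem: any rational root is an integer divisor of 24). Testing λ = 3:
  p(3) = 27 - 90 + 87 - 24 = 0  ✓
  Dividing out (λ - 3): p(λ) = (λ - 3)(λ² - 7λ + 8).
Step 3 — remaining eigenvalues from the quadratic λ² - 7λ + 8 = 0:
  Δ = 7² - 4·8 = 49 - 32 = 17,  λ = (7 ± √17)/2 = (7 ± 4.1231)/2 ≈ 5.5616 or 1.4384.
  Sorted: λ_1 = 5.5616,  λ_2 = 3,  λ_3 = 1.4384  (check: sum = 10 = tr ✓).

Step 4 — unit eigenvector for λ_1 ≈ 5.5616: v spans the null space of (Sigma - λ_1 I), whose rows are
  r_1 = (-1.5616, -2, 0),  r_2 = (-2, -2.5616, 0),  r_3 = (0, 0, -2.5616).
  v is orthogonal to every row, so take v ∝ r_1 × r_3 = ((-2)·(-2.5616) - (0)·(0), (0)·(0) - (-1.5616)·(-2.5616), (-1.5616)·(0) - (-2)·(0)) ≈ (5.1231, -4, 0).
  Let u = (5.1231, -4, 0).
  ||u|| = √((5.1231)² + (-4)² + (0)²) = √(42.2462) ≈ 6.4997,  v_1 = u/||u|| ≈ (0.7882, -0.6154, 0) (||v_1|| = 1).

λ_1 = 5.5616,  λ_2 = 3,  λ_3 = 1.4384;  v_1 ≈ (0.7882, -0.6154, 0)


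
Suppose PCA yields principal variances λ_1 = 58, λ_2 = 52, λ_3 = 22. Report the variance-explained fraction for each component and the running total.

Step 1 — total variance = trace(Sigma) = Σ λ_i = 58 + 52 + 22 = 132.

Step 2 — fraction explained by component i = λ_i / Σ λ:
  PC1: 58/132 = 0.4394
  PC2: 52/132 = 0.3939
  PC3: 22/132 = 0.1667

Step 3 — cumulative fraction after k components = (λ_1 + ... + λ_k) / Σ λ:
  k = 1: 58/132 = 0.4394
  k = 2: (58 + 52)/132 = 110/132 = 0.8333
  k = 3: (58 + 52 + 22)/132 = 132/132 = 1

Summary (fraction, with percent):

explained: PC1 0.4394 (43.94%), PC2 0.3939 (39.39%), PC3 0.1667 (16.67%);  cumulative: 0.4394, 0.8333, 1


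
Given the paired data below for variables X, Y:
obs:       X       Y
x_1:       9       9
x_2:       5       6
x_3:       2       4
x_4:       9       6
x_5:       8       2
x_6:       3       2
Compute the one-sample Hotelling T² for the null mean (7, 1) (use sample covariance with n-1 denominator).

Step 1 — sample mean vector:
  mean(X) = (9 + 5 + 2 + 9 + 8 + 3) / 6 = 36/6 = 6
  mean(Y) = (9 + 6 + 4 + 6 + 2 + 2) / 6 = 29/6 = 4.8333
  x̄ = (6, 4.8333),  deviation x̄ - mu_0 = (6, 4.8333) - (7, 1) = (-1, 3.8333).

Step 2 — sample covariance matrix, S[i,j] = (1/(n-1)) · Σ_k (x_{k,i} - mean_i) · (x_{k,j} - mean_j), divisor n-1 = 5:
  S[X,X] = ((3)·(3) + (-1)·(-1) + (-4)·(-4) + (3)·(3) + (2)·(2) + (-3)·(-3)) / 5 = 48/5 = 9.6
  S[X,Y] = ((3)·(4.1667) + (-1)·(1.1667) + (-4)·(-0.8333) + (3)·(1.1667) + (2)·(-2.8333) + (-3)·(-2.8333)) / 5 = 21/5 = 4.2
  S[Y,Y] = ((4.1667)·(4.1667) + (1.1667)·(1.1667) + (-0.8333)·(-0.8333) + (1.1667)·(1.1667) + (-2.8333)·(-2.8333) + (-2.8333)·(-2.8333)) / 5 = 36.8333/5 = 7.3667
  S = [[9.6, 4.2],
 [4.2, 7.3667]].

Step 3 — invert S. det(S) = 9.6·7.3667 - (4.2)² = 53.08.
  S^{-1} = (1/det) · [[d, -b], [-b, a]] = [[0.1388, -0.0791],
 [-0.0791, 0.1809]].

Step 4 — quadratic form (x̄ - mu_0)^T · S^{-1} · (x̄ - mu_0):
  S^{-1} · (x̄ - mu_0) = (-0.4421, 0.7724),
  (x̄ - mu_0)^T · [...] = (-1)·(-0.4421) + (3.8333)·(0.7724) = 3.403.

Step 5 — scale by n: T² = 6 · 3.403 = 20.4182.

T² ≈ 20.4182


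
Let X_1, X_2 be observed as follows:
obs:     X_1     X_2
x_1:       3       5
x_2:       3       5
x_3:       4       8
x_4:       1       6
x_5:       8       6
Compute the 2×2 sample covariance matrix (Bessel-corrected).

Step 1 — column means:
  mean(X_1) = (3 + 3 + 4 + 1 + 8) / 5 = 19/5 = 3.8
  mean(X_2) = (5 + 5 + 8 + 6 + 6) / 5 = 30/5 = 6

Step 2 — sample covariance S[i,j] = (1/(n-1)) · Σ_k (x_{k,i} - mean_i) · (x_{k,j} - mean_j), with n-1 = 4.
  S[X_1,X_1] = ((-0.8)·(-0.8) + (-0.8)·(-0.8) + (0.2)·(0.2) + (-2.8)·(-2.8) + (4.2)·(4.2)) / 4 = 26.8/4 = 6.7
  S[X_1,X_2] = ((-0.8)·(-1) + (-0.8)·(-1) + (0.2)·(2) + (-2.8)·(0) + (4.2)·(0)) / 4 = 2/4 = 0.5
  S[X_2,X_2] = ((-1)·(-1) + (-1)·(-1) + (2)·(2) + (0)·(0) + (0)·(0)) / 4 = 6/4 = 1.5

S is symmetric (S[j,i] = S[i,j]). Assembling:

S = [[6.7, 0.5],
 [0.5, 1.5]]


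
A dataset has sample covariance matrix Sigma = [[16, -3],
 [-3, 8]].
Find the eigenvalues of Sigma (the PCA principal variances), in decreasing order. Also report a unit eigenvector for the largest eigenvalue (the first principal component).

Step 1 — characteristic polynomial of 2×2 Sigma:
  det(Sigma - λI) = λ² - trace · λ + det = 0.
  trace = 16 + 8 = 24, det = 16·8 - (-3)² = 119.
Step 2 — discriminant:
  Δ = trace² - 4·det = 576 - 476 = 100.
Step 3 — eigenvalues:
  λ = (trace ± √Δ)/2 = (24 ± 10)/2,
  λ_1 = 17,  λ_2 = 7.

Step 4 — unit eigenvector for λ_1: solve (Sigma - λ_1 I)v = 0. First row:
  (16 - 17)·v_x + (-3)·v_y = 0, i.e. (-1)·v_x + (-3)·v_y = 0,
  so v ∝ (b, λ_1 - a) = (-3, 1); multiply by -1 so the first entry is positive: u = (3, -1).
  ||u|| = √((3)² + (-1)²) = √(10) ≈ 3.1623,
  v_1 = u/||u|| ≈ (0.9487, -0.3162) (||v_1|| = 1).

λ_1 = 17,  λ_2 = 7;  v_1 ≈ (0.9487, -0.3162)


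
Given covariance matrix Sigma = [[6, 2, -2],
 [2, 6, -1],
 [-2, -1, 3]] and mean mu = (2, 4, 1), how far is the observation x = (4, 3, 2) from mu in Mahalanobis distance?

Step 1 — centre the observation: (x - mu) = (2, -1, 1).

Step 2 — invert Sigma (cofactor / det for 3×3, or solve directly):
  Sigma^{-1} = [[0.2297, -0.0541, 0.1351],
 [-0.0541, 0.1892, 0.027],
 [0.1351, 0.027, 0.4324]].

Step 3 — form the quadratic (x - mu)^T · Sigma^{-1} · (x - mu):
  Sigma^{-1} · (x - mu) = (0.6486, -0.2703, 0.6757).
  (x - mu)^T · [Sigma^{-1} · (x - mu)] = (2)·(0.6486) + (-1)·(-0.2703) + (1)·(0.6757) = 2.2432.

Step 4 — take square root: d = √(2.2432) ≈ 1.4977.

d(x, mu) = √(2.2432) ≈ 1.4977


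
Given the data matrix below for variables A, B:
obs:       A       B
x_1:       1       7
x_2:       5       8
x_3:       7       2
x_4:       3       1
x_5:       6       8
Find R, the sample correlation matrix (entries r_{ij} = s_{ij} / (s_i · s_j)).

Step 1 — column means:
  mean(A) = (1 + 5 + 7 + 3 + 6) / 5 = 22/5 = 4.4
  mean(B) = (7 + 8 + 2 + 1 + 8) / 5 = 26/5 = 5.2

Step 2 — sample variances and covariances s[i,j] = (1/(n-1)) · Σ_k (x_{k,i} - mean_i) · (x_{k,j} - mean_j), with n-1 = 4:
  s[A,A] = ((-3.4)·(-3.4) + (0.6)·(0.6) + (2.6)·(2.6) + (-1.4)·(-1.4) + (1.6)·(1.6)) / 4 = 23.2/4 = 5.8
  s[A,B] = ((-3.4)·(1.8) + (0.6)·(2.8) + (2.6)·(-3.2) + (-1.4)·(-4.2) + (1.6)·(2.8)) / 4 = -2.4/4 = -0.6
  s[B,B] = ((1.8)·(1.8) + (2.8)·(2.8) + (-3.2)·(-3.2) + (-4.2)·(-4.2) + (2.8)·(2.8)) / 4 = 46.8/4 = 11.7
  Sample standard deviations s_i = √(s[i,i]):
  s(A) = √(5.8) = 2.4083
  s(B) = √(11.7) = 3.4205

Step 3 — r_{ij} = s_{ij} / (s_i · s_j):
  r[A,A] = 1 (diagonal).
  r[A,B] = -0.6 / (2.4083 · 3.4205) = -0.6 / 8.2377 = -0.0728
  r[B,B] = 1 (diagonal).

R is symmetric with unit diagonal. Assembling:

R = [[1, -0.0728],
 [-0.0728, 1]]


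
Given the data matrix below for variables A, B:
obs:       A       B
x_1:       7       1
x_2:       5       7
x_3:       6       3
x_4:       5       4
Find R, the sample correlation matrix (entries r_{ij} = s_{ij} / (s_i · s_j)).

Step 1 — column means:
  mean(A) = (7 + 5 + 6 + 5) / 4 = 23/4 = 5.75
  mean(B) = (1 + 7 + 3 + 4) / 4 = 15/4 = 3.75

Step 2 — sample variances and covariances s[i,j] = (1/(n-1)) · Σ_k (x_{k,i} - mean_i) · (x_{k,j} - mean_j), with n-1 = 3:
  s[A,A] = ((1.25)·(1.25) + (-0.75)·(-0.75) + (0.25)·(0.25) + (-0.75)·(-0.75)) / 3 = 2.75/3 = 0.9167
  s[A,B] = ((1.25)·(-2.75) + (-0.75)·(3.25) + (0.25)·(-0.75) + (-0.75)·(0.25)) / 3 = -6.25/3 = -2.0833
  s[B,B] = ((-2.75)·(-2.75) + (3.25)·(3.25) + (-0.75)·(-0.75) + (0.25)·(0.25)) / 3 = 18.75/3 = 6.25
  Sample standard deviations s_i = √(s[i,i]):
  s(A) = √(0.9167) = 0.9574
  s(B) = √(6.25) = 2.5

Step 3 — r_{ij} = s_{ij} / (s_i · s_j):
  r[A,A] = 1 (diagonal).
  r[A,B] = -2.0833 / (0.9574 · 2.5) = -2.0833 / 2.3936 = -0.8704
  r[B,B] = 1 (diagonal).

R is symmetric with unit diagonal. Assembling:

R = [[1, -0.8704],
 [-0.8704, 1]]


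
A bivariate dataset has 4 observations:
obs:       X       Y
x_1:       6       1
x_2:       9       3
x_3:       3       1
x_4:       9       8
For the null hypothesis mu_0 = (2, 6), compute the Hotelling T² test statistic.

Step 1 — sample mean vector:
  mean(X) = (6 + 9 + 3 + 9) / 4 = 27/4 = 6.75
  mean(Y) = (1 + 3 + 1 + 8) / 4 = 13/4 = 3.25
  x̄ = (6.75, 3.25),  deviation x̄ - mu_0 = (6.75, 3.25) - (2, 6) = (4.75, -2.75).

Step 2 — sample covariance matrix, S[i,j] = (1/(n-1)) · Σ_k (x_{k,i} - mean_i) · (x_{k,j} - mean_j), divisor n-1 = 3:
  S[X,X] = ((-0.75)·(-0.75) + (2.25)·(2.25) + (-3.75)·(-3.75) + (2.25)·(2.25)) / 3 = 24.75/3 = 8.25
  S[X,Y] = ((-0.75)·(-2.25) + (2.25)·(-0.25) + (-3.75)·(-2.25) + (2.25)·(4.75)) / 3 = 20.25/3 = 6.75
  S[Y,Y] = ((-2.25)·(-2.25) + (-0.25)·(-0.25) + (-2.25)·(-2.25) + (4.75)·(4.75)) / 3 = 32.75/3 = 10.9167
  S = [[8.25, 6.75],
 [6.75, 10.9167]].

Step 3 — invert S. det(S) = 8.25·10.9167 - (6.75)² = 44.5.
  S^{-1} = (1/det) · [[d, -b], [-b, a]] = [[0.2453, -0.1517],
 [-0.1517, 0.1854]].

Step 4 — quadratic form (x̄ - mu_0)^T · S^{-1} · (x̄ - mu_0):
  S^{-1} · (x̄ - mu_0) = (1.5824, -1.2303),
  (x̄ - mu_0)^T · [...] = (4.75)·(1.5824) + (-2.75)·(-1.2303) = 10.8998.

Step 5 — scale by n: T² = 4 · 10.8998 = 43.5993.

T² ≈ 43.5993


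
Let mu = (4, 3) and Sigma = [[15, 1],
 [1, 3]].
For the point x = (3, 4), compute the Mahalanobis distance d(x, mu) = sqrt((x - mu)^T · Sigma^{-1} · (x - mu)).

Step 1 — centre the observation: (x - mu) = (-1, 1).

Step 2 — invert Sigma. det(Sigma) = 15·3 - (1)² = 44.
  Sigma^{-1} = (1/det) · [[d, -b], [-b, a]] = [[0.0682, -0.0227],
 [-0.0227, 0.3409]].

Step 3 — form the quadratic (x - mu)^T · Sigma^{-1} · (x - mu):
  Sigma^{-1} · (x - mu) = (-0.0909, 0.3636).
  (x - mu)^T · [Sigma^{-1} · (x - mu)] = (-1)·(-0.0909) + (1)·(0.3636) = 0.4545.

Step 4 — take square root: d = √(0.4545) ≈ 0.6742.

d(x, mu) = √(0.4545) ≈ 0.6742


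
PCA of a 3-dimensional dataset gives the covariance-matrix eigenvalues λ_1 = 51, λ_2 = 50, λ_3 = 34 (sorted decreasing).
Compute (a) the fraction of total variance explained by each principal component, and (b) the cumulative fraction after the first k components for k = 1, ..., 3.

Step 1 — total variance = trace(Sigma) = Σ λ_i = 51 + 50 + 34 = 135.

Step 2 — fraction explained by component i = λ_i / Σ λ:
  PC1: 51/135 = 0.3778
  PC2: 50/135 = 0.3704
  PC3: 34/135 = 0.2519

Step 3 — cumulative fraction after k components = (λ_1 + ... + λ_k) / Σ λ:
  k = 1: 51/135 = 0.3778
  k = 2: (51 + 50)/135 = 101/135 = 0.7481
  k = 3: (51 + 50 + 34)/135 = 135/135 = 1

Summary (fraction, with percent):

explained: PC1 0.3778 (37.78%), PC2 0.3704 (37.04%), PC3 0.2519 (25.19%);  cumulative: 0.3778, 0.7481, 1


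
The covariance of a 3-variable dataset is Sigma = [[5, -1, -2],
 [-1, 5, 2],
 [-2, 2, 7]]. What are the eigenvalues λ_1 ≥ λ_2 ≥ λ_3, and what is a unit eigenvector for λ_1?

Step 1 — characteristic polynomial p(λ) = det(λI - Sigma) = λ³ - tr·λ² + c_1·λ - det, where tr = trace, c_1 = sum of the principal 2×2 minors, det = det(Sigma):
  tr = 5 + 5 + 7 = 17,
  c_1 = (5·5 - (-1)²) + (5·7 - (-2)²) + (5·7 - (2)²) = 24 + 31 + 31 = 86,
  det = 5·(5·7 - (2)²) - (-1)·((-1)·7 - (2)·(-2)) + (-2)·((-1)·(2) - 5·(-2)) = 5·(31) - (-1)·(-3) + (-2)·(8) = 136.
  So p(λ) = λ³ - 17λ² + 86λ - 136.
Step 2 — look for an integer root (rational root theorem: any rational root is an integer divisor of 136). Testing λ = 4:
  p(4) = 64 - 272 + 344 - 136 = 0  ✓
  Dividing out (λ - 4): p(λ) = (λ - 4)(λ² - 13λ + 34).
Step 3 — remaining eigenvalues from the quadratic λ² - 13λ + 34 = 0:
  Δ = 13² - 4·34 = 169 - 136 = 33,  λ = (13 ± √33)/2 = (13 ± 5.7446)/2 ≈ 9.3723 or 3.6277.
  Sorted: λ_1 = 9.3723,  λ_2 = 4,  λ_3 = 3.6277  (check: sum = 17 = tr ✓).

Step 4 — unit eigenvector for λ_1 ≈ 9.3723: v spans the null space of (Sigma - λ_1 I), whose rows are
  r_1 = (-4.3723, -1, -2),  r_2 = (-1, -4.3723, 2),  r_3 = (-2, 2, -2.3723).
  v is orthogonal to every row, so take v ∝ r_1 × r_2 = ((-1)·(2) - (-2)·(-4.3723), (-2)·(-1) - (-4.3723)·(2), (-4.3723)·(-4.3723) - (-1)·(-1)) ≈ (-10.7446, 10.7446, 18.1168).
  Rescale (multiply by -1 so the first nonzero entry is positive): u = (10.7446, -10.7446, -18.1168).
  ||u|| = √((10.7446)² + (-10.7446)² + (-18.1168)²) = √(559.1113) ≈ 23.6455,  v_1 = u/||u|| ≈ (0.4544, -0.4544, -0.7662) (||v_1|| = 1).

λ_1 = 9.3723,  λ_2 = 4,  λ_3 = 3.6277;  v_1 ≈ (0.4544, -0.4544, -0.7662)


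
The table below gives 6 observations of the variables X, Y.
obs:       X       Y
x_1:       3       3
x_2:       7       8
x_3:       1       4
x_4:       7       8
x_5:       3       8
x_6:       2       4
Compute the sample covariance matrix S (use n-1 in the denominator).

Step 1 — column means:
  mean(X) = (3 + 7 + 1 + 7 + 3 + 2) / 6 = 23/6 = 3.8333
  mean(Y) = (3 + 8 + 4 + 8 + 8 + 4) / 6 = 35/6 = 5.8333

Step 2 — sample covariance S[i,j] = (1/(n-1)) · Σ_k (x_{k,i} - mean_i) · (x_{k,j} - mean_j), with n-1 = 5.
  S[X,X] = ((-0.8333)·(-0.8333) + (3.1667)·(3.1667) + (-2.8333)·(-2.8333) + (3.1667)·(3.1667) + (-0.8333)·(-0.8333) + (-1.8333)·(-1.8333)) / 5 = 32.8333/5 = 6.5667
  S[X,Y] = ((-0.8333)·(-2.8333) + (3.1667)·(2.1667) + (-2.8333)·(-1.8333) + (3.1667)·(2.1667) + (-0.8333)·(2.1667) + (-1.8333)·(-1.8333)) / 5 = 22.8333/5 = 4.5667
  S[Y,Y] = ((-2.8333)·(-2.8333) + (2.1667)·(2.1667) + (-1.8333)·(-1.8333) + (2.1667)·(2.1667) + (2.1667)·(2.1667) + (-1.8333)·(-1.8333)) / 5 = 28.8333/5 = 5.7667

S is symmetric (S[j,i] = S[i,j]). Assembling:

S = [[6.5667, 4.5667],
 [4.5667, 5.7667]]


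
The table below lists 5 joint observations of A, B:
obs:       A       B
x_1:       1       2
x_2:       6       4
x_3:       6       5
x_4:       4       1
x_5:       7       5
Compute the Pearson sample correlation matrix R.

Step 1 — column means:
  mean(A) = (1 + 6 + 6 + 4 + 7) / 5 = 24/5 = 4.8
  mean(B) = (2 + 4 + 5 + 1 + 5) / 5 = 17/5 = 3.4

Step 2 — sample variances and covariances s[i,j] = (1/(n-1)) · Σ_k (x_{k,i} - mean_i) · (x_{k,j} - mean_j), with n-1 = 4:
  s[A,A] = ((-3.8)·(-3.8) + (1.2)·(1.2) + (1.2)·(1.2) + (-0.8)·(-0.8) + (2.2)·(2.2)) / 4 = 22.8/4 = 5.7
  s[A,B] = ((-3.8)·(-1.4) + (1.2)·(0.6) + (1.2)·(1.6) + (-0.8)·(-2.4) + (2.2)·(1.6)) / 4 = 13.4/4 = 3.35
  s[B,B] = ((-1.4)·(-1.4) + (0.6)·(0.6) + (1.6)·(1.6) + (-2.4)·(-2.4) + (1.6)·(1.6)) / 4 = 13.2/4 = 3.3
  Sample standard deviations s_i = √(s[i,i]):
  s(A) = √(5.7) = 2.3875
  s(B) = √(3.3) = 1.8166

Step 3 — r_{ij} = s_{ij} / (s_i · s_j):
  r[A,A] = 1 (diagonal).
  r[A,B] = 3.35 / (2.3875 · 1.8166) = 3.35 / 4.337 = 0.7724
  r[B,B] = 1 (diagonal).

R is symmetric with unit diagonal. Assembling:

R = [[1, 0.7724],
 [0.7724, 1]]


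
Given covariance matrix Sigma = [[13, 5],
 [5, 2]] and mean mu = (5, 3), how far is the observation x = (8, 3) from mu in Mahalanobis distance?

Step 1 — centre the observation: (x - mu) = (3, 0).

Step 2 — invert Sigma. det(Sigma) = 13·2 - (5)² = 1.
  Sigma^{-1} = (1/det) · [[d, -b], [-b, a]] = [[2, -5],
 [-5, 13]].

Step 3 — form the quadratic (x - mu)^T · Sigma^{-1} · (x - mu):
  Sigma^{-1} · (x - mu) = (6, -15).
  (x - mu)^T · [Sigma^{-1} · (x - mu)] = (3)·(6) + (0)·(-15) = 18.

Step 4 — take square root: d = √(18) ≈ 4.2426.

d(x, mu) = √(18) ≈ 4.2426


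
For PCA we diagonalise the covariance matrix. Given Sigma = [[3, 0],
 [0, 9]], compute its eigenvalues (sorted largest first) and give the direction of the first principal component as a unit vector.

Step 1 — characteristic polynomial of 2×2 Sigma:
  det(Sigma - λI) = λ² - trace · λ + det = 0.
  trace = 3 + 9 = 12, det = 3·9 - (0)² = 27.
Step 2 — discriminant:
  Δ = trace² - 4·det = 144 - 108 = 36.
Step 3 — eigenvalues:
  λ = (trace ± √Δ)/2 = (12 ± 6)/2,
  λ_1 = 9,  λ_2 = 3.

Step 4 — unit eigenvector for λ_1: Sigma is diagonal, so its eigenvectors are the coordinate axes. λ_1 = 9 is the diagonal entry on the second coordinate axis, hence
  v_1 = (0, 1) (||v_1|| = 1).

λ_1 = 9,  λ_2 = 3;  v_1 ≈ (0, 1)


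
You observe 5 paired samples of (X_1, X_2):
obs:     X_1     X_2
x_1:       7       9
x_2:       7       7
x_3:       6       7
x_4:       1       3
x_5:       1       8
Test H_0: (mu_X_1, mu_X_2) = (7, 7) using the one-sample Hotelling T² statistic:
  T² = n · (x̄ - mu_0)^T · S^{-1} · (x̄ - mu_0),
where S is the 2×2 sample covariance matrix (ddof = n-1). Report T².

Step 1 — sample mean vector:
  mean(X_1) = (7 + 7 + 6 + 1 + 1) / 5 = 22/5 = 4.4
  mean(X_2) = (9 + 7 + 7 + 3 + 8) / 5 = 34/5 = 6.8
  x̄ = (4.4, 6.8),  deviation x̄ - mu_0 = (4.4, 6.8) - (7, 7) = (-2.6, -0.2).

Step 2 — sample covariance matrix, S[i,j] = (1/(n-1)) · Σ_k (x_{k,i} - mean_i) · (x_{k,j} - mean_j), divisor n-1 = 4:
  S[X_1,X_1] = ((2.6)·(2.6) + (2.6)·(2.6) + (1.6)·(1.6) + (-3.4)·(-3.4) + (-3.4)·(-3.4)) / 4 = 39.2/4 = 9.8
  S[X_1,X_2] = ((2.6)·(2.2) + (2.6)·(0.2) + (1.6)·(0.2) + (-3.4)·(-3.8) + (-3.4)·(1.2)) / 4 = 15.4/4 = 3.85
  S[X_2,X_2] = ((2.2)·(2.2) + (0.2)·(0.2) + (0.2)·(0.2) + (-3.8)·(-3.8) + (1.2)·(1.2)) / 4 = 20.8/4 = 5.2
  S = [[9.8, 3.85],
 [3.85, 5.2]].

Step 3 — invert S. det(S) = 9.8·5.2 - (3.85)² = 36.1375.
  S^{-1} = (1/det) · [[d, -b], [-b, a]] = [[0.1439, -0.1065],
 [-0.1065, 0.2712]].

Step 4 — quadratic form (x̄ - mu_0)^T · S^{-1} · (x̄ - mu_0):
  S^{-1} · (x̄ - mu_0) = (-0.3528, 0.2228),
  (x̄ - mu_0)^T · [...] = (-2.6)·(-0.3528) + (-0.2)·(0.2228) = 0.8728.

Step 5 — scale by n: T² = 5 · 0.8728 = 4.3639.

T² ≈ 4.3639
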